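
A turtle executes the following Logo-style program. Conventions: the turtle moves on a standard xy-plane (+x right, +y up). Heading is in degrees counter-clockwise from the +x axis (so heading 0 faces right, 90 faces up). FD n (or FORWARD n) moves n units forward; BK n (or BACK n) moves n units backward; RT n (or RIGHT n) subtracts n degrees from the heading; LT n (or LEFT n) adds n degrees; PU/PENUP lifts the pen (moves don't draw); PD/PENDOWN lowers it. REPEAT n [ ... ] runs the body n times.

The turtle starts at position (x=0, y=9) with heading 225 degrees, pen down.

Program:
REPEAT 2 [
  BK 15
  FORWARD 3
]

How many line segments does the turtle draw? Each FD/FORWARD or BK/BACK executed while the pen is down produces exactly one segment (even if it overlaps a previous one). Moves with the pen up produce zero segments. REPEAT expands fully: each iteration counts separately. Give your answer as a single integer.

Executing turtle program step by step:
Start: pos=(0,9), heading=225, pen down
REPEAT 2 [
  -- iteration 1/2 --
  BK 15: (0,9) -> (10.607,19.607) [heading=225, draw]
  FD 3: (10.607,19.607) -> (8.485,17.485) [heading=225, draw]
  -- iteration 2/2 --
  BK 15: (8.485,17.485) -> (19.092,28.092) [heading=225, draw]
  FD 3: (19.092,28.092) -> (16.971,25.971) [heading=225, draw]
]
Final: pos=(16.971,25.971), heading=225, 4 segment(s) drawn
Segments drawn: 4

Answer: 4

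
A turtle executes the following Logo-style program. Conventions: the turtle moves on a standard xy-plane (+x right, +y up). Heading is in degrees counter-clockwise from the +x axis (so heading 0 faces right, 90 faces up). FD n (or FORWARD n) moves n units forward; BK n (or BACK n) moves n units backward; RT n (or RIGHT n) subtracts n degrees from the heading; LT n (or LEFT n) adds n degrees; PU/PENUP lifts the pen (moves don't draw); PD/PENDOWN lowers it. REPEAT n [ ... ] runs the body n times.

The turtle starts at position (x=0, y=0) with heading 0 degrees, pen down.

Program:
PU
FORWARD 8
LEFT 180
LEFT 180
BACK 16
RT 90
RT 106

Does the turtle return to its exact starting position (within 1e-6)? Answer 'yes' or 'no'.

Executing turtle program step by step:
Start: pos=(0,0), heading=0, pen down
PU: pen up
FD 8: (0,0) -> (8,0) [heading=0, move]
LT 180: heading 0 -> 180
LT 180: heading 180 -> 0
BK 16: (8,0) -> (-8,0) [heading=0, move]
RT 90: heading 0 -> 270
RT 106: heading 270 -> 164
Final: pos=(-8,0), heading=164, 0 segment(s) drawn

Start position: (0, 0)
Final position: (-8, 0)
Distance = 8; >= 1e-6 -> NOT closed

Answer: no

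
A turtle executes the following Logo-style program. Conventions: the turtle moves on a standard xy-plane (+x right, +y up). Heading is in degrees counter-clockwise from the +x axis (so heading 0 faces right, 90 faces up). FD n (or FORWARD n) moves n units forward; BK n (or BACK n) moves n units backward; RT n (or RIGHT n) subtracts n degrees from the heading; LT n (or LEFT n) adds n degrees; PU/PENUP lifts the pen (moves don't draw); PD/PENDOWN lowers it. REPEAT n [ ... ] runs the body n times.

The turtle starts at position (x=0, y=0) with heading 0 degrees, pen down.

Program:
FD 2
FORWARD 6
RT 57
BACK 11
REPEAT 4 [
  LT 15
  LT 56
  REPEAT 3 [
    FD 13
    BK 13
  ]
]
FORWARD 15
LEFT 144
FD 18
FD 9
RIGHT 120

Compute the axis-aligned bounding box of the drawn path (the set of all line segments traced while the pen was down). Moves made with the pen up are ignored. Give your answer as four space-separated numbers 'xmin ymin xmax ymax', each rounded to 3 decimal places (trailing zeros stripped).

Answer: -9.867 -1.745 18.283 22.176

Derivation:
Executing turtle program step by step:
Start: pos=(0,0), heading=0, pen down
FD 2: (0,0) -> (2,0) [heading=0, draw]
FD 6: (2,0) -> (8,0) [heading=0, draw]
RT 57: heading 0 -> 303
BK 11: (8,0) -> (2.009,9.225) [heading=303, draw]
REPEAT 4 [
  -- iteration 1/4 --
  LT 15: heading 303 -> 318
  LT 56: heading 318 -> 14
  REPEAT 3 [
    -- iteration 1/3 --
    FD 13: (2.009,9.225) -> (14.623,12.37) [heading=14, draw]
    BK 13: (14.623,12.37) -> (2.009,9.225) [heading=14, draw]
    -- iteration 2/3 --
    FD 13: (2.009,9.225) -> (14.623,12.37) [heading=14, draw]
    BK 13: (14.623,12.37) -> (2.009,9.225) [heading=14, draw]
    -- iteration 3/3 --
    FD 13: (2.009,9.225) -> (14.623,12.37) [heading=14, draw]
    BK 13: (14.623,12.37) -> (2.009,9.225) [heading=14, draw]
  ]
  -- iteration 2/4 --
  LT 15: heading 14 -> 29
  LT 56: heading 29 -> 85
  REPEAT 3 [
    -- iteration 1/3 --
    FD 13: (2.009,9.225) -> (3.142,22.176) [heading=85, draw]
    BK 13: (3.142,22.176) -> (2.009,9.225) [heading=85, draw]
    -- iteration 2/3 --
    FD 13: (2.009,9.225) -> (3.142,22.176) [heading=85, draw]
    BK 13: (3.142,22.176) -> (2.009,9.225) [heading=85, draw]
    -- iteration 3/3 --
    FD 13: (2.009,9.225) -> (3.142,22.176) [heading=85, draw]
    BK 13: (3.142,22.176) -> (2.009,9.225) [heading=85, draw]
  ]
  -- iteration 3/4 --
  LT 15: heading 85 -> 100
  LT 56: heading 100 -> 156
  REPEAT 3 [
    -- iteration 1/3 --
    FD 13: (2.009,9.225) -> (-9.867,14.513) [heading=156, draw]
    BK 13: (-9.867,14.513) -> (2.009,9.225) [heading=156, draw]
    -- iteration 2/3 --
    FD 13: (2.009,9.225) -> (-9.867,14.513) [heading=156, draw]
    BK 13: (-9.867,14.513) -> (2.009,9.225) [heading=156, draw]
    -- iteration 3/3 --
    FD 13: (2.009,9.225) -> (-9.867,14.513) [heading=156, draw]
    BK 13: (-9.867,14.513) -> (2.009,9.225) [heading=156, draw]
  ]
  -- iteration 4/4 --
  LT 15: heading 156 -> 171
  LT 56: heading 171 -> 227
  REPEAT 3 [
    -- iteration 1/3 --
    FD 13: (2.009,9.225) -> (-6.857,-0.282) [heading=227, draw]
    BK 13: (-6.857,-0.282) -> (2.009,9.225) [heading=227, draw]
    -- iteration 2/3 --
    FD 13: (2.009,9.225) -> (-6.857,-0.282) [heading=227, draw]
    BK 13: (-6.857,-0.282) -> (2.009,9.225) [heading=227, draw]
    -- iteration 3/3 --
    FD 13: (2.009,9.225) -> (-6.857,-0.282) [heading=227, draw]
    BK 13: (-6.857,-0.282) -> (2.009,9.225) [heading=227, draw]
  ]
]
FD 15: (2.009,9.225) -> (-8.221,-1.745) [heading=227, draw]
LT 144: heading 227 -> 11
FD 18: (-8.221,-1.745) -> (9.448,1.69) [heading=11, draw]
FD 9: (9.448,1.69) -> (18.283,3.407) [heading=11, draw]
RT 120: heading 11 -> 251
Final: pos=(18.283,3.407), heading=251, 30 segment(s) drawn

Segment endpoints: x in {-9.867, -8.221, -6.857, 0, 2, 2.009, 3.142, 8, 9.448, 14.623, 18.283}, y in {-1.745, -0.282, 0, 1.69, 3.407, 9.225, 9.225, 12.37, 14.513, 22.176}
xmin=-9.867, ymin=-1.745, xmax=18.283, ymax=22.176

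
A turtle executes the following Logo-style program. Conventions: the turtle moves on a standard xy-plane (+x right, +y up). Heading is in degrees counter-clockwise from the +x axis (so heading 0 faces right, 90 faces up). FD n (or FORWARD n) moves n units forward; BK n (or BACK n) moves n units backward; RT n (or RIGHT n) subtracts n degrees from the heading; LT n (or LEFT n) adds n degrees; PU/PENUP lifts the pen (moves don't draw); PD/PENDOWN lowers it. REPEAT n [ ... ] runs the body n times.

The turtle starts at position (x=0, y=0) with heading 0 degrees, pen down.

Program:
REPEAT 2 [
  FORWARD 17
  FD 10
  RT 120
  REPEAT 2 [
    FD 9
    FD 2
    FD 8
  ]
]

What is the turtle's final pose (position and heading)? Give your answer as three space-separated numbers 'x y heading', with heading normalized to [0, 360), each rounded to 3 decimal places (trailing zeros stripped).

Answer: -24.5 -23.383 120

Derivation:
Executing turtle program step by step:
Start: pos=(0,0), heading=0, pen down
REPEAT 2 [
  -- iteration 1/2 --
  FD 17: (0,0) -> (17,0) [heading=0, draw]
  FD 10: (17,0) -> (27,0) [heading=0, draw]
  RT 120: heading 0 -> 240
  REPEAT 2 [
    -- iteration 1/2 --
    FD 9: (27,0) -> (22.5,-7.794) [heading=240, draw]
    FD 2: (22.5,-7.794) -> (21.5,-9.526) [heading=240, draw]
    FD 8: (21.5,-9.526) -> (17.5,-16.454) [heading=240, draw]
    -- iteration 2/2 --
    FD 9: (17.5,-16.454) -> (13,-24.249) [heading=240, draw]
    FD 2: (13,-24.249) -> (12,-25.981) [heading=240, draw]
    FD 8: (12,-25.981) -> (8,-32.909) [heading=240, draw]
  ]
  -- iteration 2/2 --
  FD 17: (8,-32.909) -> (-0.5,-47.631) [heading=240, draw]
  FD 10: (-0.5,-47.631) -> (-5.5,-56.292) [heading=240, draw]
  RT 120: heading 240 -> 120
  REPEAT 2 [
    -- iteration 1/2 --
    FD 9: (-5.5,-56.292) -> (-10,-48.497) [heading=120, draw]
    FD 2: (-10,-48.497) -> (-11,-46.765) [heading=120, draw]
    FD 8: (-11,-46.765) -> (-15,-39.837) [heading=120, draw]
    -- iteration 2/2 --
    FD 9: (-15,-39.837) -> (-19.5,-32.043) [heading=120, draw]
    FD 2: (-19.5,-32.043) -> (-20.5,-30.311) [heading=120, draw]
    FD 8: (-20.5,-30.311) -> (-24.5,-23.383) [heading=120, draw]
  ]
]
Final: pos=(-24.5,-23.383), heading=120, 16 segment(s) drawn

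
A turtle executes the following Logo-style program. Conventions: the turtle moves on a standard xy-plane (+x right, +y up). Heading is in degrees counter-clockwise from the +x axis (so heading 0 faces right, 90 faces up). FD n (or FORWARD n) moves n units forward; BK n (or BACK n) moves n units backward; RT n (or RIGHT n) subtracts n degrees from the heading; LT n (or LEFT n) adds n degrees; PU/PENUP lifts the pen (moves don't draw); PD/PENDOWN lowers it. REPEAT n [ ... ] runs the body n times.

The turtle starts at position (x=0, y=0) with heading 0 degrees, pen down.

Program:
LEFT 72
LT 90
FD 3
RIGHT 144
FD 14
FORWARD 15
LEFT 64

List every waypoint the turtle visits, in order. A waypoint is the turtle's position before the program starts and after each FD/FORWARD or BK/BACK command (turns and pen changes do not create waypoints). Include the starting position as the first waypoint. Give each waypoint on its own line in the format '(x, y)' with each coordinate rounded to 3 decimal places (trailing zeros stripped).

Executing turtle program step by step:
Start: pos=(0,0), heading=0, pen down
LT 72: heading 0 -> 72
LT 90: heading 72 -> 162
FD 3: (0,0) -> (-2.853,0.927) [heading=162, draw]
RT 144: heading 162 -> 18
FD 14: (-2.853,0.927) -> (10.462,5.253) [heading=18, draw]
FD 15: (10.462,5.253) -> (24.727,9.889) [heading=18, draw]
LT 64: heading 18 -> 82
Final: pos=(24.727,9.889), heading=82, 3 segment(s) drawn
Waypoints (4 total):
(0, 0)
(-2.853, 0.927)
(10.462, 5.253)
(24.727, 9.889)

Answer: (0, 0)
(-2.853, 0.927)
(10.462, 5.253)
(24.727, 9.889)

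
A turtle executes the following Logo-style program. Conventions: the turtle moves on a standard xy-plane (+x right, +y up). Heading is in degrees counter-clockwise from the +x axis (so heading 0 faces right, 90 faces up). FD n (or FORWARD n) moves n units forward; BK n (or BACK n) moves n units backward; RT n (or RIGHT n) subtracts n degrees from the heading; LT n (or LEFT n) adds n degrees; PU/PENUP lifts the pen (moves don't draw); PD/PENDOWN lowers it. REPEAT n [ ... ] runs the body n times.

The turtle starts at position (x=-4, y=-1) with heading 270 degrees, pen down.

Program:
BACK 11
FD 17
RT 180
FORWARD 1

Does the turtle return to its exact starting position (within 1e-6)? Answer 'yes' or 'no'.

Answer: no

Derivation:
Executing turtle program step by step:
Start: pos=(-4,-1), heading=270, pen down
BK 11: (-4,-1) -> (-4,10) [heading=270, draw]
FD 17: (-4,10) -> (-4,-7) [heading=270, draw]
RT 180: heading 270 -> 90
FD 1: (-4,-7) -> (-4,-6) [heading=90, draw]
Final: pos=(-4,-6), heading=90, 3 segment(s) drawn

Start position: (-4, -1)
Final position: (-4, -6)
Distance = 5; >= 1e-6 -> NOT closed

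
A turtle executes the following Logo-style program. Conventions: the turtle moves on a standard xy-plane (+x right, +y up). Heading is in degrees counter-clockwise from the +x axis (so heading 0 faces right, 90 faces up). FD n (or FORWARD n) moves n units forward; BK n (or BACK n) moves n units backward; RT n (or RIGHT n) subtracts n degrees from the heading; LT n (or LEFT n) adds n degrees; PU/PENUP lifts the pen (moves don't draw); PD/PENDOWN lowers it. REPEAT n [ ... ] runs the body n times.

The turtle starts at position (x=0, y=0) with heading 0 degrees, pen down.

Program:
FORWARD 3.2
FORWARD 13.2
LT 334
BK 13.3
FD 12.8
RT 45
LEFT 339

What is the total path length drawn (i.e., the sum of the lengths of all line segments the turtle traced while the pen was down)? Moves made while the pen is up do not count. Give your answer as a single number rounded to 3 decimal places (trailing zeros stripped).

Executing turtle program step by step:
Start: pos=(0,0), heading=0, pen down
FD 3.2: (0,0) -> (3.2,0) [heading=0, draw]
FD 13.2: (3.2,0) -> (16.4,0) [heading=0, draw]
LT 334: heading 0 -> 334
BK 13.3: (16.4,0) -> (4.446,5.83) [heading=334, draw]
FD 12.8: (4.446,5.83) -> (15.951,0.219) [heading=334, draw]
RT 45: heading 334 -> 289
LT 339: heading 289 -> 268
Final: pos=(15.951,0.219), heading=268, 4 segment(s) drawn

Segment lengths:
  seg 1: (0,0) -> (3.2,0), length = 3.2
  seg 2: (3.2,0) -> (16.4,0), length = 13.2
  seg 3: (16.4,0) -> (4.446,5.83), length = 13.3
  seg 4: (4.446,5.83) -> (15.951,0.219), length = 12.8
Total = 42.5

Answer: 42.5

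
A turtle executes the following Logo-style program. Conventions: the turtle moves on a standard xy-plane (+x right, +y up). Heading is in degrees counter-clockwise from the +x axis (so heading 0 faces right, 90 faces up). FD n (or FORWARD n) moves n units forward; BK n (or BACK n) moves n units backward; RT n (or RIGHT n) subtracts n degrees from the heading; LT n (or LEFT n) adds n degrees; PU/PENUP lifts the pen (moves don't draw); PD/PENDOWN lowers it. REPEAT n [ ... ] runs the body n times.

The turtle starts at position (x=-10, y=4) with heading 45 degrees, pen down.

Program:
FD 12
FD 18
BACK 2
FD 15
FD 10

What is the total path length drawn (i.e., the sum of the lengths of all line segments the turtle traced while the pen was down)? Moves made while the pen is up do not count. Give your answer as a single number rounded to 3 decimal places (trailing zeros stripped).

Answer: 57

Derivation:
Executing turtle program step by step:
Start: pos=(-10,4), heading=45, pen down
FD 12: (-10,4) -> (-1.515,12.485) [heading=45, draw]
FD 18: (-1.515,12.485) -> (11.213,25.213) [heading=45, draw]
BK 2: (11.213,25.213) -> (9.799,23.799) [heading=45, draw]
FD 15: (9.799,23.799) -> (20.406,34.406) [heading=45, draw]
FD 10: (20.406,34.406) -> (27.477,41.477) [heading=45, draw]
Final: pos=(27.477,41.477), heading=45, 5 segment(s) drawn

Segment lengths:
  seg 1: (-10,4) -> (-1.515,12.485), length = 12
  seg 2: (-1.515,12.485) -> (11.213,25.213), length = 18
  seg 3: (11.213,25.213) -> (9.799,23.799), length = 2
  seg 4: (9.799,23.799) -> (20.406,34.406), length = 15
  seg 5: (20.406,34.406) -> (27.477,41.477), length = 10
Total = 57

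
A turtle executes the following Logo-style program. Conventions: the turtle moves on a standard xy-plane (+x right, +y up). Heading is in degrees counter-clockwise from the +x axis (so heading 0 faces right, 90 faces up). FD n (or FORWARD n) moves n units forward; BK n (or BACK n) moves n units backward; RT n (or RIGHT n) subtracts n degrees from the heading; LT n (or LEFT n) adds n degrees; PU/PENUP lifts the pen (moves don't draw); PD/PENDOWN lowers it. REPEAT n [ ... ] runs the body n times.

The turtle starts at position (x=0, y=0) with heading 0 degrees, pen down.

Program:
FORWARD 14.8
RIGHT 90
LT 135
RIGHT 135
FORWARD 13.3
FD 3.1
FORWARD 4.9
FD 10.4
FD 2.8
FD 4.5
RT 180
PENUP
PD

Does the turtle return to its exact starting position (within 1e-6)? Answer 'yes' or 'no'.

Executing turtle program step by step:
Start: pos=(0,0), heading=0, pen down
FD 14.8: (0,0) -> (14.8,0) [heading=0, draw]
RT 90: heading 0 -> 270
LT 135: heading 270 -> 45
RT 135: heading 45 -> 270
FD 13.3: (14.8,0) -> (14.8,-13.3) [heading=270, draw]
FD 3.1: (14.8,-13.3) -> (14.8,-16.4) [heading=270, draw]
FD 4.9: (14.8,-16.4) -> (14.8,-21.3) [heading=270, draw]
FD 10.4: (14.8,-21.3) -> (14.8,-31.7) [heading=270, draw]
FD 2.8: (14.8,-31.7) -> (14.8,-34.5) [heading=270, draw]
FD 4.5: (14.8,-34.5) -> (14.8,-39) [heading=270, draw]
RT 180: heading 270 -> 90
PU: pen up
PD: pen down
Final: pos=(14.8,-39), heading=90, 7 segment(s) drawn

Start position: (0, 0)
Final position: (14.8, -39)
Distance = 41.714; >= 1e-6 -> NOT closed

Answer: no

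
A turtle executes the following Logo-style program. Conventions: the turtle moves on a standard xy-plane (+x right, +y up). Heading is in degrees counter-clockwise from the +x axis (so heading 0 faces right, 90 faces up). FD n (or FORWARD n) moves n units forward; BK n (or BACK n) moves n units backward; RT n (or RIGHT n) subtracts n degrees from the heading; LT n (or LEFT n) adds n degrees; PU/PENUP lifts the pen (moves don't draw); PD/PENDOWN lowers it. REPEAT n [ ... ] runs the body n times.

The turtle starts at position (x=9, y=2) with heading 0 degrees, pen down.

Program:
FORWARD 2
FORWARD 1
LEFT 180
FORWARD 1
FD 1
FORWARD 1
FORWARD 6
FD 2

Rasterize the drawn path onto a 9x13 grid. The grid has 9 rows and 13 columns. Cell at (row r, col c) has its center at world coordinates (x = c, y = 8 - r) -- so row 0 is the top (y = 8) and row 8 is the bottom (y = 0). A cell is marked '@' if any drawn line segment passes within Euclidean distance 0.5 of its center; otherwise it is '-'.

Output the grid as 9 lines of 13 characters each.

Answer: -------------
-------------
-------------
-------------
-------------
-------------
-@@@@@@@@@@@@
-------------
-------------

Derivation:
Segment 0: (9,2) -> (11,2)
Segment 1: (11,2) -> (12,2)
Segment 2: (12,2) -> (11,2)
Segment 3: (11,2) -> (10,2)
Segment 4: (10,2) -> (9,2)
Segment 5: (9,2) -> (3,2)
Segment 6: (3,2) -> (1,2)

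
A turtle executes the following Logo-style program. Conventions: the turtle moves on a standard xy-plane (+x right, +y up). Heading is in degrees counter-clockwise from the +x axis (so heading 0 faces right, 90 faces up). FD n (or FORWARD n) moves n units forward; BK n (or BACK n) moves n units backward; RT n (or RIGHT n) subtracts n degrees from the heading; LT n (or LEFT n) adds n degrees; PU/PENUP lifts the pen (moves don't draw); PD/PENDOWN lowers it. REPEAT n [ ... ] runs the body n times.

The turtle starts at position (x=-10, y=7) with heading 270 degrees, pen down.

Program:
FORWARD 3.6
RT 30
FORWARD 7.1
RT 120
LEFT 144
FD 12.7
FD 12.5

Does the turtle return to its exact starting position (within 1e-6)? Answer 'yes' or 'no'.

Executing turtle program step by step:
Start: pos=(-10,7), heading=270, pen down
FD 3.6: (-10,7) -> (-10,3.4) [heading=270, draw]
RT 30: heading 270 -> 240
FD 7.1: (-10,3.4) -> (-13.55,-2.749) [heading=240, draw]
RT 120: heading 240 -> 120
LT 144: heading 120 -> 264
FD 12.7: (-13.55,-2.749) -> (-14.878,-15.379) [heading=264, draw]
FD 12.5: (-14.878,-15.379) -> (-16.184,-27.811) [heading=264, draw]
Final: pos=(-16.184,-27.811), heading=264, 4 segment(s) drawn

Start position: (-10, 7)
Final position: (-16.184, -27.811)
Distance = 35.356; >= 1e-6 -> NOT closed

Answer: no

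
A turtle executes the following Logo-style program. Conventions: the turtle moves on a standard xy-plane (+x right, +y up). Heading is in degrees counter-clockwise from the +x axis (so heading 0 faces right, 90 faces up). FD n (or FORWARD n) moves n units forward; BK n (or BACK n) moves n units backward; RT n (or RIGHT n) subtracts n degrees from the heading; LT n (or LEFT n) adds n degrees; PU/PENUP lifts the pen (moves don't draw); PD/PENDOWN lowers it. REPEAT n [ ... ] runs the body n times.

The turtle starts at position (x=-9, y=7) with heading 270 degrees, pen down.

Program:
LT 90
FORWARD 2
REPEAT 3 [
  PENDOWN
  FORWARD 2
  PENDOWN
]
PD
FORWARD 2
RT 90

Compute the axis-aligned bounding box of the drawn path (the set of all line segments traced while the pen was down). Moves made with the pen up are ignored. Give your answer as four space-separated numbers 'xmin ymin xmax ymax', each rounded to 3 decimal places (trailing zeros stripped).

Answer: -9 7 1 7

Derivation:
Executing turtle program step by step:
Start: pos=(-9,7), heading=270, pen down
LT 90: heading 270 -> 0
FD 2: (-9,7) -> (-7,7) [heading=0, draw]
REPEAT 3 [
  -- iteration 1/3 --
  PD: pen down
  FD 2: (-7,7) -> (-5,7) [heading=0, draw]
  PD: pen down
  -- iteration 2/3 --
  PD: pen down
  FD 2: (-5,7) -> (-3,7) [heading=0, draw]
  PD: pen down
  -- iteration 3/3 --
  PD: pen down
  FD 2: (-3,7) -> (-1,7) [heading=0, draw]
  PD: pen down
]
PD: pen down
FD 2: (-1,7) -> (1,7) [heading=0, draw]
RT 90: heading 0 -> 270
Final: pos=(1,7), heading=270, 5 segment(s) drawn

Segment endpoints: x in {-9, -7, -5, -3, -1, 1}, y in {7, 7, 7, 7, 7, 7}
xmin=-9, ymin=7, xmax=1, ymax=7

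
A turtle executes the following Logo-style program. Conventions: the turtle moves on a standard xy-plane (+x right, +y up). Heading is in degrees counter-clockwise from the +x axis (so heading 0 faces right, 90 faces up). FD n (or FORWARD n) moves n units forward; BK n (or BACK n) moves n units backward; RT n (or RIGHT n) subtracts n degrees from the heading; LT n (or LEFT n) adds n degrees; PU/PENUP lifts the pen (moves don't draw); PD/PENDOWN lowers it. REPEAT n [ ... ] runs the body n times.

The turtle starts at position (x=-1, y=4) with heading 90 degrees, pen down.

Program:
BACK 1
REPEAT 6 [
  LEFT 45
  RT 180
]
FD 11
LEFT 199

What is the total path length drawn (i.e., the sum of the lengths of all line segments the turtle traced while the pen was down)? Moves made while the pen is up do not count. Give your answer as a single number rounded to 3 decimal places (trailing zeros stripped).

Answer: 12

Derivation:
Executing turtle program step by step:
Start: pos=(-1,4), heading=90, pen down
BK 1: (-1,4) -> (-1,3) [heading=90, draw]
REPEAT 6 [
  -- iteration 1/6 --
  LT 45: heading 90 -> 135
  RT 180: heading 135 -> 315
  -- iteration 2/6 --
  LT 45: heading 315 -> 0
  RT 180: heading 0 -> 180
  -- iteration 3/6 --
  LT 45: heading 180 -> 225
  RT 180: heading 225 -> 45
  -- iteration 4/6 --
  LT 45: heading 45 -> 90
  RT 180: heading 90 -> 270
  -- iteration 5/6 --
  LT 45: heading 270 -> 315
  RT 180: heading 315 -> 135
  -- iteration 6/6 --
  LT 45: heading 135 -> 180
  RT 180: heading 180 -> 0
]
FD 11: (-1,3) -> (10,3) [heading=0, draw]
LT 199: heading 0 -> 199
Final: pos=(10,3), heading=199, 2 segment(s) drawn

Segment lengths:
  seg 1: (-1,4) -> (-1,3), length = 1
  seg 2: (-1,3) -> (10,3), length = 11
Total = 12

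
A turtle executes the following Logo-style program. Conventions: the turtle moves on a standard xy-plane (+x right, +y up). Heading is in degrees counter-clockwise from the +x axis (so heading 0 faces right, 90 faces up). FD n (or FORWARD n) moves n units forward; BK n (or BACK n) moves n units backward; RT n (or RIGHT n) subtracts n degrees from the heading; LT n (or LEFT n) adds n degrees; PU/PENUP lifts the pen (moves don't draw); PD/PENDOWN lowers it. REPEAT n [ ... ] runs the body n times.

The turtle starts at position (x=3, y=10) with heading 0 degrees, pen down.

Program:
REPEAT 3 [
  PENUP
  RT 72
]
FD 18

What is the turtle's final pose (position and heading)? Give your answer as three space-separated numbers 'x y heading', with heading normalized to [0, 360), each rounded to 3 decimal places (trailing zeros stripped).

Answer: -11.562 20.58 144

Derivation:
Executing turtle program step by step:
Start: pos=(3,10), heading=0, pen down
REPEAT 3 [
  -- iteration 1/3 --
  PU: pen up
  RT 72: heading 0 -> 288
  -- iteration 2/3 --
  PU: pen up
  RT 72: heading 288 -> 216
  -- iteration 3/3 --
  PU: pen up
  RT 72: heading 216 -> 144
]
FD 18: (3,10) -> (-11.562,20.58) [heading=144, move]
Final: pos=(-11.562,20.58), heading=144, 0 segment(s) drawn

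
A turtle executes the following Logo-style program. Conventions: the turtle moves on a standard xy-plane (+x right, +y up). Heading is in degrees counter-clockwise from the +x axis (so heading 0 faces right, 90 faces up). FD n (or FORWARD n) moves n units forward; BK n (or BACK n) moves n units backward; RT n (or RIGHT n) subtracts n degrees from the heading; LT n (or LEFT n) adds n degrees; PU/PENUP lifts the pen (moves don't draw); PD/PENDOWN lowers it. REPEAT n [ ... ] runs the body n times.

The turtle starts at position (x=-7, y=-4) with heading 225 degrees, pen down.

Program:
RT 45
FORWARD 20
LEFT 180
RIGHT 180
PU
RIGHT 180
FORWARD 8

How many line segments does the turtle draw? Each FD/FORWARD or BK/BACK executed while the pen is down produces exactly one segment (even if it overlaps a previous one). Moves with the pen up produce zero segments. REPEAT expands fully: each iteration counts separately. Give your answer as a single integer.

Answer: 1

Derivation:
Executing turtle program step by step:
Start: pos=(-7,-4), heading=225, pen down
RT 45: heading 225 -> 180
FD 20: (-7,-4) -> (-27,-4) [heading=180, draw]
LT 180: heading 180 -> 0
RT 180: heading 0 -> 180
PU: pen up
RT 180: heading 180 -> 0
FD 8: (-27,-4) -> (-19,-4) [heading=0, move]
Final: pos=(-19,-4), heading=0, 1 segment(s) drawn
Segments drawn: 1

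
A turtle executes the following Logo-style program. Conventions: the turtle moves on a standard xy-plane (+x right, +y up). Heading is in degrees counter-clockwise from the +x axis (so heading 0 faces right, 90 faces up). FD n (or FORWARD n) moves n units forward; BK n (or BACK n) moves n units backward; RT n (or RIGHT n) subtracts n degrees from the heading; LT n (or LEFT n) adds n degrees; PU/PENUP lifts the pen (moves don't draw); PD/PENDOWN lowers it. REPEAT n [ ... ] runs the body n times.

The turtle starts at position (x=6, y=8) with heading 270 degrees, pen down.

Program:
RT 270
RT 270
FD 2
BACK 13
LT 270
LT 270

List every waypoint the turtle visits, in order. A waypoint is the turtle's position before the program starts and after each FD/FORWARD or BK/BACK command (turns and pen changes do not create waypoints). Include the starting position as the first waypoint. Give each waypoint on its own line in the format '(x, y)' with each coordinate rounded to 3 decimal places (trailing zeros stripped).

Answer: (6, 8)
(6, 10)
(6, -3)

Derivation:
Executing turtle program step by step:
Start: pos=(6,8), heading=270, pen down
RT 270: heading 270 -> 0
RT 270: heading 0 -> 90
FD 2: (6,8) -> (6,10) [heading=90, draw]
BK 13: (6,10) -> (6,-3) [heading=90, draw]
LT 270: heading 90 -> 0
LT 270: heading 0 -> 270
Final: pos=(6,-3), heading=270, 2 segment(s) drawn
Waypoints (3 total):
(6, 8)
(6, 10)
(6, -3)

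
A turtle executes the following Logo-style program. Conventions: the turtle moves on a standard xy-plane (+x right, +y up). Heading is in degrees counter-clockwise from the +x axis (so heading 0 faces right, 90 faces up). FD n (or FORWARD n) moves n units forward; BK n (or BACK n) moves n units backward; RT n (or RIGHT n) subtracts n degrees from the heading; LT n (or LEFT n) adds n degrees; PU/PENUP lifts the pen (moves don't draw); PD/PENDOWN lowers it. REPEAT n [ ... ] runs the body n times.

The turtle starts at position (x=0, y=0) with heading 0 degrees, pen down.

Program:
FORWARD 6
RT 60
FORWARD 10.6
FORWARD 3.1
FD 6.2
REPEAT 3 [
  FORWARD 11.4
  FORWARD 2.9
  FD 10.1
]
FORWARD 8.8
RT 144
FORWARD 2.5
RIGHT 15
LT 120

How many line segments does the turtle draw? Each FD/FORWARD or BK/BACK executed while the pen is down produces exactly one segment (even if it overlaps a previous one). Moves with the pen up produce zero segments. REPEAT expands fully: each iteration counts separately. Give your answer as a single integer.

Answer: 15

Derivation:
Executing turtle program step by step:
Start: pos=(0,0), heading=0, pen down
FD 6: (0,0) -> (6,0) [heading=0, draw]
RT 60: heading 0 -> 300
FD 10.6: (6,0) -> (11.3,-9.18) [heading=300, draw]
FD 3.1: (11.3,-9.18) -> (12.85,-11.865) [heading=300, draw]
FD 6.2: (12.85,-11.865) -> (15.95,-17.234) [heading=300, draw]
REPEAT 3 [
  -- iteration 1/3 --
  FD 11.4: (15.95,-17.234) -> (21.65,-27.107) [heading=300, draw]
  FD 2.9: (21.65,-27.107) -> (23.1,-29.618) [heading=300, draw]
  FD 10.1: (23.1,-29.618) -> (28.15,-38.365) [heading=300, draw]
  -- iteration 2/3 --
  FD 11.4: (28.15,-38.365) -> (33.85,-48.238) [heading=300, draw]
  FD 2.9: (33.85,-48.238) -> (35.3,-50.749) [heading=300, draw]
  FD 10.1: (35.3,-50.749) -> (40.35,-59.496) [heading=300, draw]
  -- iteration 3/3 --
  FD 11.4: (40.35,-59.496) -> (46.05,-69.369) [heading=300, draw]
  FD 2.9: (46.05,-69.369) -> (47.5,-71.88) [heading=300, draw]
  FD 10.1: (47.5,-71.88) -> (52.55,-80.627) [heading=300, draw]
]
FD 8.8: (52.55,-80.627) -> (56.95,-88.248) [heading=300, draw]
RT 144: heading 300 -> 156
FD 2.5: (56.95,-88.248) -> (54.666,-87.231) [heading=156, draw]
RT 15: heading 156 -> 141
LT 120: heading 141 -> 261
Final: pos=(54.666,-87.231), heading=261, 15 segment(s) drawn
Segments drawn: 15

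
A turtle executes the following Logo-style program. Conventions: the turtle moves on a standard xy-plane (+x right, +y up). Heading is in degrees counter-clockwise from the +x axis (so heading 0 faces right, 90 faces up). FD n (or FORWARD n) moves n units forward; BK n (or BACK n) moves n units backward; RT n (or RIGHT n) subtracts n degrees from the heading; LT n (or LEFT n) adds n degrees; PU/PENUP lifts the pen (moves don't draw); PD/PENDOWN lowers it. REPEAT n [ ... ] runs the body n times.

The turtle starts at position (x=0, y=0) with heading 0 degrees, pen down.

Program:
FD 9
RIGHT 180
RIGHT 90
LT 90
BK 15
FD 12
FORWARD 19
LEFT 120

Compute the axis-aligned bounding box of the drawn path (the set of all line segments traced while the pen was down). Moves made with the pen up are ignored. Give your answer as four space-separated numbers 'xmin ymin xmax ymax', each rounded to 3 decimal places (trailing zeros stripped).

Answer: -7 0 24 0

Derivation:
Executing turtle program step by step:
Start: pos=(0,0), heading=0, pen down
FD 9: (0,0) -> (9,0) [heading=0, draw]
RT 180: heading 0 -> 180
RT 90: heading 180 -> 90
LT 90: heading 90 -> 180
BK 15: (9,0) -> (24,0) [heading=180, draw]
FD 12: (24,0) -> (12,0) [heading=180, draw]
FD 19: (12,0) -> (-7,0) [heading=180, draw]
LT 120: heading 180 -> 300
Final: pos=(-7,0), heading=300, 4 segment(s) drawn

Segment endpoints: x in {-7, 0, 9, 12, 24}, y in {0, 0, 0, 0}
xmin=-7, ymin=0, xmax=24, ymax=0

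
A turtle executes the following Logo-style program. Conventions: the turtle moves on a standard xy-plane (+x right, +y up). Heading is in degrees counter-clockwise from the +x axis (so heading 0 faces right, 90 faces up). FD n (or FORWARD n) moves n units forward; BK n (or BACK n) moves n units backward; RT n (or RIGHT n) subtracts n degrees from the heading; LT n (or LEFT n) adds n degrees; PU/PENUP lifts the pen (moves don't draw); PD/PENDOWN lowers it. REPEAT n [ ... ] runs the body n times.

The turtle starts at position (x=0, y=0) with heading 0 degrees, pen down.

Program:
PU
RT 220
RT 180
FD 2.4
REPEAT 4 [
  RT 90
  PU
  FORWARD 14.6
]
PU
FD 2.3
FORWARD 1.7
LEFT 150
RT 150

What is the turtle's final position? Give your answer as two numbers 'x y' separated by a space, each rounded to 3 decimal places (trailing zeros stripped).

Answer: 4.903 -4.114

Derivation:
Executing turtle program step by step:
Start: pos=(0,0), heading=0, pen down
PU: pen up
RT 220: heading 0 -> 140
RT 180: heading 140 -> 320
FD 2.4: (0,0) -> (1.839,-1.543) [heading=320, move]
REPEAT 4 [
  -- iteration 1/4 --
  RT 90: heading 320 -> 230
  PU: pen up
  FD 14.6: (1.839,-1.543) -> (-7.546,-12.727) [heading=230, move]
  -- iteration 2/4 --
  RT 90: heading 230 -> 140
  PU: pen up
  FD 14.6: (-7.546,-12.727) -> (-18.73,-3.342) [heading=140, move]
  -- iteration 3/4 --
  RT 90: heading 140 -> 50
  PU: pen up
  FD 14.6: (-18.73,-3.342) -> (-9.346,7.842) [heading=50, move]
  -- iteration 4/4 --
  RT 90: heading 50 -> 320
  PU: pen up
  FD 14.6: (-9.346,7.842) -> (1.839,-1.543) [heading=320, move]
]
PU: pen up
FD 2.3: (1.839,-1.543) -> (3.6,-3.021) [heading=320, move]
FD 1.7: (3.6,-3.021) -> (4.903,-4.114) [heading=320, move]
LT 150: heading 320 -> 110
RT 150: heading 110 -> 320
Final: pos=(4.903,-4.114), heading=320, 0 segment(s) drawn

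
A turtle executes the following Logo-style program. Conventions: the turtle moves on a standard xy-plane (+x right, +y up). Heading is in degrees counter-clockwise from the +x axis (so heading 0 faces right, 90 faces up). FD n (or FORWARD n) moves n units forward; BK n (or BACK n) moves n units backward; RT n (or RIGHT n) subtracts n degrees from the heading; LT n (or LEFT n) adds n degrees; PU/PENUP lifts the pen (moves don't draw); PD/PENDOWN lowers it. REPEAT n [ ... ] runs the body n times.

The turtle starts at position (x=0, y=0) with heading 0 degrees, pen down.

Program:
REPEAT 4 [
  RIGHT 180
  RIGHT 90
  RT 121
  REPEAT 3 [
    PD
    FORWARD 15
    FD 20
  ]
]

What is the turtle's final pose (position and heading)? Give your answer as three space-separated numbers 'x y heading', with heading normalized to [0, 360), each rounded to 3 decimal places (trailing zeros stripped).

Answer: 75.087 -338.694 236

Derivation:
Executing turtle program step by step:
Start: pos=(0,0), heading=0, pen down
REPEAT 4 [
  -- iteration 1/4 --
  RT 180: heading 0 -> 180
  RT 90: heading 180 -> 90
  RT 121: heading 90 -> 329
  REPEAT 3 [
    -- iteration 1/3 --
    PD: pen down
    FD 15: (0,0) -> (12.858,-7.726) [heading=329, draw]
    FD 20: (12.858,-7.726) -> (30.001,-18.026) [heading=329, draw]
    -- iteration 2/3 --
    PD: pen down
    FD 15: (30.001,-18.026) -> (42.858,-25.752) [heading=329, draw]
    FD 20: (42.858,-25.752) -> (60.002,-36.053) [heading=329, draw]
    -- iteration 3/3 --
    PD: pen down
    FD 15: (60.002,-36.053) -> (72.859,-43.778) [heading=329, draw]
    FD 20: (72.859,-43.778) -> (90.003,-54.079) [heading=329, draw]
  ]
  -- iteration 2/4 --
  RT 180: heading 329 -> 149
  RT 90: heading 149 -> 59
  RT 121: heading 59 -> 298
  REPEAT 3 [
    -- iteration 1/3 --
    PD: pen down
    FD 15: (90.003,-54.079) -> (97.045,-67.323) [heading=298, draw]
    FD 20: (97.045,-67.323) -> (106.434,-84.982) [heading=298, draw]
    -- iteration 2/3 --
    PD: pen down
    FD 15: (106.434,-84.982) -> (113.476,-98.226) [heading=298, draw]
    FD 20: (113.476,-98.226) -> (122.866,-115.885) [heading=298, draw]
    -- iteration 3/3 --
    PD: pen down
    FD 15: (122.866,-115.885) -> (129.908,-129.13) [heading=298, draw]
    FD 20: (129.908,-129.13) -> (139.297,-146.788) [heading=298, draw]
  ]
  -- iteration 3/4 --
  RT 180: heading 298 -> 118
  RT 90: heading 118 -> 28
  RT 121: heading 28 -> 267
  REPEAT 3 [
    -- iteration 1/3 --
    PD: pen down
    FD 15: (139.297,-146.788) -> (138.512,-161.768) [heading=267, draw]
    FD 20: (138.512,-161.768) -> (137.465,-181.741) [heading=267, draw]
    -- iteration 2/3 --
    PD: pen down
    FD 15: (137.465,-181.741) -> (136.68,-196.72) [heading=267, draw]
    FD 20: (136.68,-196.72) -> (135.634,-216.693) [heading=267, draw]
    -- iteration 3/3 --
    PD: pen down
    FD 15: (135.634,-216.693) -> (134.849,-231.672) [heading=267, draw]
    FD 20: (134.849,-231.672) -> (133.802,-251.645) [heading=267, draw]
  ]
  -- iteration 4/4 --
  RT 180: heading 267 -> 87
  RT 90: heading 87 -> 357
  RT 121: heading 357 -> 236
  REPEAT 3 [
    -- iteration 1/3 --
    PD: pen down
    FD 15: (133.802,-251.645) -> (125.414,-264.08) [heading=236, draw]
    FD 20: (125.414,-264.08) -> (114.23,-280.661) [heading=236, draw]
    -- iteration 2/3 --
    PD: pen down
    FD 15: (114.23,-280.661) -> (105.842,-293.096) [heading=236, draw]
    FD 20: (105.842,-293.096) -> (94.658,-309.677) [heading=236, draw]
    -- iteration 3/3 --
    PD: pen down
    FD 15: (94.658,-309.677) -> (86.27,-322.113) [heading=236, draw]
    FD 20: (86.27,-322.113) -> (75.087,-338.694) [heading=236, draw]
  ]
]
Final: pos=(75.087,-338.694), heading=236, 24 segment(s) drawn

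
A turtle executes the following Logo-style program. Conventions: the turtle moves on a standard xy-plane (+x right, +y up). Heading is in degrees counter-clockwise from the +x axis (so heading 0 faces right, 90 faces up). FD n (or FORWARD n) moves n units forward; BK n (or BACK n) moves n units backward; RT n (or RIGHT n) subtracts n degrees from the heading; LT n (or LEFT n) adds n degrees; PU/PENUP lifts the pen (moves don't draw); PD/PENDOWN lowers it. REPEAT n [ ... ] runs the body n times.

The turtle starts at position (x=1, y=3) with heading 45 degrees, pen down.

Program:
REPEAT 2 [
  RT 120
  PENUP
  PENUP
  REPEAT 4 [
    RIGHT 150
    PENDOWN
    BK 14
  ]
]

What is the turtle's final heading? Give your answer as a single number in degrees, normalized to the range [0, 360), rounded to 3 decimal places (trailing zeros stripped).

Executing turtle program step by step:
Start: pos=(1,3), heading=45, pen down
REPEAT 2 [
  -- iteration 1/2 --
  RT 120: heading 45 -> 285
  PU: pen up
  PU: pen up
  REPEAT 4 [
    -- iteration 1/4 --
    RT 150: heading 285 -> 135
    PD: pen down
    BK 14: (1,3) -> (10.899,-6.899) [heading=135, draw]
    -- iteration 2/4 --
    RT 150: heading 135 -> 345
    PD: pen down
    BK 14: (10.899,-6.899) -> (-2.623,-3.276) [heading=345, draw]
    -- iteration 3/4 --
    RT 150: heading 345 -> 195
    PD: pen down
    BK 14: (-2.623,-3.276) -> (10.899,0.347) [heading=195, draw]
    -- iteration 4/4 --
    RT 150: heading 195 -> 45
    PD: pen down
    BK 14: (10.899,0.347) -> (1,-9.552) [heading=45, draw]
  ]
  -- iteration 2/2 --
  RT 120: heading 45 -> 285
  PU: pen up
  PU: pen up
  REPEAT 4 [
    -- iteration 1/4 --
    RT 150: heading 285 -> 135
    PD: pen down
    BK 14: (1,-9.552) -> (10.899,-19.452) [heading=135, draw]
    -- iteration 2/4 --
    RT 150: heading 135 -> 345
    PD: pen down
    BK 14: (10.899,-19.452) -> (-2.623,-15.828) [heading=345, draw]
    -- iteration 3/4 --
    RT 150: heading 345 -> 195
    PD: pen down
    BK 14: (-2.623,-15.828) -> (10.899,-12.205) [heading=195, draw]
    -- iteration 4/4 --
    RT 150: heading 195 -> 45
    PD: pen down
    BK 14: (10.899,-12.205) -> (1,-22.104) [heading=45, draw]
  ]
]
Final: pos=(1,-22.104), heading=45, 8 segment(s) drawn

Answer: 45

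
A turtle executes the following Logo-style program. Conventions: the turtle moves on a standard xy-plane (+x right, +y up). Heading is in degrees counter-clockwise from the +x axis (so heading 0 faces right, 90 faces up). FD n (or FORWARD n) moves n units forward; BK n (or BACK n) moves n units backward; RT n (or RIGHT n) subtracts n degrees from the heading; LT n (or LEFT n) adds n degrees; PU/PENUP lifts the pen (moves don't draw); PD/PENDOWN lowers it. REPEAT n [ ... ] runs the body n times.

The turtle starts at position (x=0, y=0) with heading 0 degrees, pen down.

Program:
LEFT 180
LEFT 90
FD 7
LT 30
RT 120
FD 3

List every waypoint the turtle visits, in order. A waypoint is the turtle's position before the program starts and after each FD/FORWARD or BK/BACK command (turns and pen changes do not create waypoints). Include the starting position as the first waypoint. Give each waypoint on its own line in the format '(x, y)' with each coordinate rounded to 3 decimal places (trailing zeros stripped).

Answer: (0, 0)
(0, -7)
(-3, -7)

Derivation:
Executing turtle program step by step:
Start: pos=(0,0), heading=0, pen down
LT 180: heading 0 -> 180
LT 90: heading 180 -> 270
FD 7: (0,0) -> (0,-7) [heading=270, draw]
LT 30: heading 270 -> 300
RT 120: heading 300 -> 180
FD 3: (0,-7) -> (-3,-7) [heading=180, draw]
Final: pos=(-3,-7), heading=180, 2 segment(s) drawn
Waypoints (3 total):
(0, 0)
(0, -7)
(-3, -7)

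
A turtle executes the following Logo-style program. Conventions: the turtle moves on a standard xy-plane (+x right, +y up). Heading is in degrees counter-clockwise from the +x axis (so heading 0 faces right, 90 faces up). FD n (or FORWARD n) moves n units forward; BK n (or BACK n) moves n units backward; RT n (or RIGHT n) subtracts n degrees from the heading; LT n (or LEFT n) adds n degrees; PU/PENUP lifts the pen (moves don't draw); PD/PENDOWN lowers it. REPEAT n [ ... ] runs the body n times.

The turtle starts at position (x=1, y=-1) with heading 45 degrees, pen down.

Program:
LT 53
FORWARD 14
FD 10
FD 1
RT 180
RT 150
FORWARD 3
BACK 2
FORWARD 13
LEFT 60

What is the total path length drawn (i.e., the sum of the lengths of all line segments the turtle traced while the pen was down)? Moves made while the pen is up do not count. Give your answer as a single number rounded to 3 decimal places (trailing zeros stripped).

Executing turtle program step by step:
Start: pos=(1,-1), heading=45, pen down
LT 53: heading 45 -> 98
FD 14: (1,-1) -> (-0.948,12.864) [heading=98, draw]
FD 10: (-0.948,12.864) -> (-2.34,22.766) [heading=98, draw]
FD 1: (-2.34,22.766) -> (-2.479,23.757) [heading=98, draw]
RT 180: heading 98 -> 278
RT 150: heading 278 -> 128
FD 3: (-2.479,23.757) -> (-4.326,26.121) [heading=128, draw]
BK 2: (-4.326,26.121) -> (-3.095,24.545) [heading=128, draw]
FD 13: (-3.095,24.545) -> (-11.099,34.789) [heading=128, draw]
LT 60: heading 128 -> 188
Final: pos=(-11.099,34.789), heading=188, 6 segment(s) drawn

Segment lengths:
  seg 1: (1,-1) -> (-0.948,12.864), length = 14
  seg 2: (-0.948,12.864) -> (-2.34,22.766), length = 10
  seg 3: (-2.34,22.766) -> (-2.479,23.757), length = 1
  seg 4: (-2.479,23.757) -> (-4.326,26.121), length = 3
  seg 5: (-4.326,26.121) -> (-3.095,24.545), length = 2
  seg 6: (-3.095,24.545) -> (-11.099,34.789), length = 13
Total = 43

Answer: 43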